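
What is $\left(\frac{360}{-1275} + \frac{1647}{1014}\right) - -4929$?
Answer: $\frac{141648723}{28730} \approx 4930.3$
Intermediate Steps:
$\left(\frac{360}{-1275} + \frac{1647}{1014}\right) - -4929 = \left(360 \left(- \frac{1}{1275}\right) + 1647 \cdot \frac{1}{1014}\right) + 4929 = \left(- \frac{24}{85} + \frac{549}{338}\right) + 4929 = \frac{38553}{28730} + 4929 = \frac{141648723}{28730}$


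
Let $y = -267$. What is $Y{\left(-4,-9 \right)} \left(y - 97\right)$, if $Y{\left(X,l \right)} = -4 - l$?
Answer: $-1820$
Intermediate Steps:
$Y{\left(-4,-9 \right)} \left(y - 97\right) = \left(-4 - -9\right) \left(-267 - 97\right) = \left(-4 + 9\right) \left(-364\right) = 5 \left(-364\right) = -1820$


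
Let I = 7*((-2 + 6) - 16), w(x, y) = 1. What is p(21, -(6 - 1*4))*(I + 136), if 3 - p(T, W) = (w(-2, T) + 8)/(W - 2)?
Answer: 273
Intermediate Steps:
I = -84 (I = 7*(4 - 16) = 7*(-12) = -84)
p(T, W) = 3 - 9/(-2 + W) (p(T, W) = 3 - (1 + 8)/(W - 2) = 3 - 9/(-2 + W))
p(21, -(6 - 1*4))*(I + 136) = (3*(-5 - (6 - 1*4))/(-2 - (6 - 1*4)))*(-84 + 136) = (3*(-5 - (6 - 4))/(-2 - (6 - 4)))*52 = (3*(-5 - 1*2)/(-2 - 1*2))*52 = (3*(-5 - 2)/(-2 - 2))*52 = (3*(-7)/(-4))*52 = (3*(-1/4)*(-7))*52 = (21/4)*52 = 273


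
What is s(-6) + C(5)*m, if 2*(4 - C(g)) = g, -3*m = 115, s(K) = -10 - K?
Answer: -123/2 ≈ -61.500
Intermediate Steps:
m = -115/3 (m = -⅓*115 = -115/3 ≈ -38.333)
C(g) = 4 - g/2
s(-6) + C(5)*m = (-10 - 1*(-6)) + (4 - ½*5)*(-115/3) = (-10 + 6) + (4 - 5/2)*(-115/3) = -4 + (3/2)*(-115/3) = -4 - 115/2 = -123/2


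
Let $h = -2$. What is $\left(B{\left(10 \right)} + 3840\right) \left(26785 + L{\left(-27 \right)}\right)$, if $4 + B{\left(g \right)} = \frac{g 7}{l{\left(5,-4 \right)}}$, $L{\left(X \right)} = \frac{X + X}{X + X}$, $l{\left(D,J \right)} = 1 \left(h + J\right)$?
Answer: $\frac{307315778}{3} \approx 1.0244 \cdot 10^{8}$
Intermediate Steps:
$l{\left(D,J \right)} = -2 + J$ ($l{\left(D,J \right)} = 1 \left(-2 + J\right) = -2 + J$)
$L{\left(X \right)} = 1$ ($L{\left(X \right)} = \frac{2 X}{2 X} = 2 X \frac{1}{2 X} = 1$)
$B{\left(g \right)} = -4 - \frac{7 g}{6}$ ($B{\left(g \right)} = -4 + \frac{g 7}{-2 - 4} = -4 + \frac{7 g}{-6} = -4 + 7 g \left(- \frac{1}{6}\right) = -4 - \frac{7 g}{6}$)
$\left(B{\left(10 \right)} + 3840\right) \left(26785 + L{\left(-27 \right)}\right) = \left(\left(-4 - \frac{35}{3}\right) + 3840\right) \left(26785 + 1\right) = \left(\left(-4 - \frac{35}{3}\right) + 3840\right) 26786 = \left(- \frac{47}{3} + 3840\right) 26786 = \frac{11473}{3} \cdot 26786 = \frac{307315778}{3}$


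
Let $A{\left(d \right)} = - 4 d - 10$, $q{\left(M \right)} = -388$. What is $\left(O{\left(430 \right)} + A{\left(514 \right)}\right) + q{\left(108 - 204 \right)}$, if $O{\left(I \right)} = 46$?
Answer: $-2408$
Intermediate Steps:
$A{\left(d \right)} = -10 - 4 d$
$\left(O{\left(430 \right)} + A{\left(514 \right)}\right) + q{\left(108 - 204 \right)} = \left(46 - 2066\right) - 388 = -2020 - 388 = -2408$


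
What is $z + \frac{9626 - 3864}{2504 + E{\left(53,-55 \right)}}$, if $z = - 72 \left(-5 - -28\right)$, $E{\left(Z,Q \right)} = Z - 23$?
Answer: $- \frac{2095271}{1267} \approx -1653.7$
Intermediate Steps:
$E{\left(Z,Q \right)} = -23 + Z$
$z = -1656$ ($z = - 72 \left(-5 + 28\right) = \left(-72\right) 23 = -1656$)
$z + \frac{9626 - 3864}{2504 + E{\left(53,-55 \right)}} = -1656 + \frac{9626 - 3864}{2504 + \left(-23 + 53\right)} = -1656 + \frac{5762}{2504 + 30} = -1656 + \frac{5762}{2534} = -1656 + 5762 \cdot \frac{1}{2534} = -1656 + \frac{2881}{1267} = - \frac{2095271}{1267}$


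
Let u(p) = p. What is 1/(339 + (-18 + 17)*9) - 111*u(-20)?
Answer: 732601/330 ≈ 2220.0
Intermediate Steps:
1/(339 + (-18 + 17)*9) - 111*u(-20) = 1/(339 + (-18 + 17)*9) - 111*(-20) = 1/(339 - 1*9) + 2220 = 1/(339 - 9) + 2220 = 1/330 + 2220 = 732601/330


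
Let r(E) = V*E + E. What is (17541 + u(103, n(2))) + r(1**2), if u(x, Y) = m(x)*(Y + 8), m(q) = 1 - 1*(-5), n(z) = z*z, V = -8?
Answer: 17606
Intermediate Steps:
n(z) = z**2
r(E) = -7*E (r(E) = -8*E + E = -7*E)
m(q) = 6 (m(q) = 1 + 5 = 6)
u(x, Y) = 48 + 6*Y (u(x, Y) = 6*(Y + 8) = 6*(8 + Y) = 48 + 6*Y)
(17541 + u(103, n(2))) + r(1**2) = (17541 + (48 + 6*2**2)) - 7*1**2 = (17541 + (48 + 6*4)) - 7*1 = (17541 + (48 + 24)) - 7 = (17541 + 72) - 7 = 17613 - 7 = 17606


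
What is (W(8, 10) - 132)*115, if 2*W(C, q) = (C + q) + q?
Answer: -13570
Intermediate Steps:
W(C, q) = q + C/2 (W(C, q) = ((C + q) + q)/2 = (C + 2*q)/2 = q + C/2)
(W(8, 10) - 132)*115 = ((10 + (½)*8) - 132)*115 = ((10 + 4) - 132)*115 = (14 - 132)*115 = -118*115 = -13570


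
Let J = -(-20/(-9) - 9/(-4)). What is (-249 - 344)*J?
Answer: 95473/36 ≈ 2652.0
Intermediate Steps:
J = -161/36 (J = -(-20*(-⅑) - 9*(-¼)) = -(20/9 + 9/4) = -1*161/36 = -161/36 ≈ -4.4722)
(-249 - 344)*J = (-249 - 344)*(-161/36) = -593*(-161/36) = 95473/36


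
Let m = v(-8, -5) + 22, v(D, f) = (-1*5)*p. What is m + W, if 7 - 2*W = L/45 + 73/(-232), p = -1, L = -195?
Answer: 45691/1392 ≈ 32.824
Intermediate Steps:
v(D, f) = 5 (v(D, f) = -1*5*(-1) = -5*(-1) = 5)
W = 8107/1392 (W = 7/2 - (-195/45 + 73/(-232))/2 = 7/2 - (-195*1/45 + 73*(-1/232))/2 = 7/2 - (-13/3 - 73/232)/2 = 7/2 - ½*(-3235/696) = 7/2 + 3235/1392 = 8107/1392 ≈ 5.8240)
m = 27 (m = 5 + 22 = 27)
m + W = 27 + 8107/1392 = 45691/1392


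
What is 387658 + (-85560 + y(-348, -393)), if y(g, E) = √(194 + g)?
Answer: 302098 + I*√154 ≈ 3.021e+5 + 12.41*I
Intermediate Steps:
387658 + (-85560 + y(-348, -393)) = 387658 + (-85560 + √(194 - 348)) = 387658 + (-85560 + √(-154)) = 387658 + (-85560 + I*√154) = 302098 + I*√154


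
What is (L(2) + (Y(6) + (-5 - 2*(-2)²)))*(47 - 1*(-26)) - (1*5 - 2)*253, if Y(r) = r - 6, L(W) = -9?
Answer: -2365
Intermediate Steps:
Y(r) = -6 + r
(L(2) + (Y(6) + (-5 - 2*(-2)²)))*(47 - 1*(-26)) - (1*5 - 2)*253 = (-9 + ((-6 + 6) + (-5 - 2*(-2)²)))*(47 - 1*(-26)) - (1*5 - 2)*253 = (-9 + (0 + (-5 - 2*4)))*(47 + 26) - (5 - 2)*253 = (-9 + (0 + (-5 - 8)))*73 - 3*253 = (-9 + (0 - 13))*73 - 1*759 = (-9 - 13)*73 - 759 = -22*73 - 759 = -1606 - 759 = -2365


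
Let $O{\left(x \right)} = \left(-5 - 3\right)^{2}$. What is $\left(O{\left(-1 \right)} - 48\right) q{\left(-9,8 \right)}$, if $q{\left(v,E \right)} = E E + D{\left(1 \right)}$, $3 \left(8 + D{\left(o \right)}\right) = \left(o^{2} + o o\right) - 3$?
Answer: $\frac{2672}{3} \approx 890.67$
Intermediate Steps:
$O{\left(x \right)} = 64$ ($O{\left(x \right)} = \left(-8\right)^{2} = 64$)
$D{\left(o \right)} = -9 + \frac{2 o^{2}}{3}$ ($D{\left(o \right)} = -8 + \frac{\left(o^{2} + o o\right) - 3}{3} = -8 + \frac{\left(o^{2} + o^{2}\right) - 3}{3} = -8 + \frac{2 o^{2} - 3}{3} = -8 + \frac{-3 + 2 o^{2}}{3} = -8 + \left(-1 + \frac{2 o^{2}}{3}\right) = -9 + \frac{2 o^{2}}{3}$)
$q{\left(v,E \right)} = - \frac{25}{3} + E^{2}$ ($q{\left(v,E \right)} = E E - \left(9 - \frac{2 \cdot 1^{2}}{3}\right) = E^{2} + \left(-9 + \frac{2}{3} \cdot 1\right) = E^{2} + \left(-9 + \frac{2}{3}\right) = E^{2} - \frac{25}{3} = - \frac{25}{3} + E^{2}$)
$\left(O{\left(-1 \right)} - 48\right) q{\left(-9,8 \right)} = \left(64 - 48\right) \left(- \frac{25}{3} + 8^{2}\right) = 16 \left(- \frac{25}{3} + 64\right) = 16 \cdot \frac{167}{3} = \frac{2672}{3}$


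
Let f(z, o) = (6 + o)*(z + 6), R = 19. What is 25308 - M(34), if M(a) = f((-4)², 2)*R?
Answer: 21964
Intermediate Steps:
f(z, o) = (6 + o)*(6 + z)
M(a) = 3344 (M(a) = (36 + 6*2 + 6*(-4)² + 2*(-4)²)*19 = (36 + 12 + 6*16 + 2*16)*19 = (36 + 12 + 96 + 32)*19 = 176*19 = 3344)
25308 - M(34) = 25308 - 1*3344 = 25308 - 3344 = 21964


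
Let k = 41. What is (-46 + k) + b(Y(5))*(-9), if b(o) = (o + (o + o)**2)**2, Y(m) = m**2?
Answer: -57380630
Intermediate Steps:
b(o) = (o + 4*o**2)**2 (b(o) = (o + (2*o)**2)**2 = (o + 4*o**2)**2)
(-46 + k) + b(Y(5))*(-9) = (-46 + 41) + ((5**2)**2*(1 + 4*5**2)**2)*(-9) = -5 + (25**2*(1 + 4*25)**2)*(-9) = -5 + (625*(1 + 100)**2)*(-9) = -5 + (625*101**2)*(-9) = -5 + (625*10201)*(-9) = -5 + 6375625*(-9) = -5 - 57380625 = -57380630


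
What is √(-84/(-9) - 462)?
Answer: I*√4074/3 ≈ 21.276*I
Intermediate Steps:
√(-84/(-9) - 462) = √(-84*(-1)/9 - 462) = √(-14*(-⅔) - 462) = √(28/3 - 462) = √(-1358/3) = I*√4074/3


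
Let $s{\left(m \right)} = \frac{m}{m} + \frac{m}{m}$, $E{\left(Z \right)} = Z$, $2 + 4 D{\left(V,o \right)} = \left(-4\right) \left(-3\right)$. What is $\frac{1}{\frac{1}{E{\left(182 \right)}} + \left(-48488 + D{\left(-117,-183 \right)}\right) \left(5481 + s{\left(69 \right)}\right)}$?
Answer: $- \frac{91}{24191985681} \approx -3.7616 \cdot 10^{-9}$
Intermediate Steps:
$D{\left(V,o \right)} = \frac{5}{2}$ ($D{\left(V,o \right)} = - \frac{1}{2} + \frac{\left(-4\right) \left(-3\right)}{4} = - \frac{1}{2} + \frac{1}{4} \cdot 12 = - \frac{1}{2} + 3 = \frac{5}{2}$)
$s{\left(m \right)} = 2$ ($s{\left(m \right)} = 1 + 1 = 2$)
$\frac{1}{\frac{1}{E{\left(182 \right)}} + \left(-48488 + D{\left(-117,-183 \right)}\right) \left(5481 + s{\left(69 \right)}\right)} = \frac{1}{\frac{1}{182} + \left(-48488 + \frac{5}{2}\right) \left(5481 + 2\right)} = \frac{1}{\frac{1}{182} - \frac{531691993}{2}} = \frac{1}{- \frac{24191985681}{91}} = - \frac{91}{24191985681}$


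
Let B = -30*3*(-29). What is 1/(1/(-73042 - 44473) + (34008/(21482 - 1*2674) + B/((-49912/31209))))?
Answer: -6894787903340/11239703494612141 ≈ -0.00061343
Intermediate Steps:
B = 2610 (B = -90*(-29) = 2610)
1/(1/(-73042 - 44473) + (34008/(21482 - 1*2674) + B/((-49912/31209)))) = 1/(1/(-73042 - 44473) + (34008/(21482 - 1*2674) + 2610/((-49912/31209)))) = 1/(1/(-117515) + (34008/(21482 - 2674) + 2610/((-49912*1/31209)))) = 1/(-1/117515 + (34008/18808 + 2610/(-49912/31209))) = 1/(-1/117515 + (34008*(1/18808) + 2610*(-31209/49912))) = 1/(-1/117515 + (4251/2351 - 40727745/24956)) = 1/(-1/117515 - 95644840539/58671556) = 1/(-11239703494612141/6894787903340) = -6894787903340/11239703494612141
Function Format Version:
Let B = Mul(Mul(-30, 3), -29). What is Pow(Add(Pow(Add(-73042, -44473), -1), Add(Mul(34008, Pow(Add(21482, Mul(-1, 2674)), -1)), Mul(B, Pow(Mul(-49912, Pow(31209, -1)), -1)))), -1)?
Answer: Rational(-6894787903340, 11239703494612141) ≈ -0.00061343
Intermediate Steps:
B = 2610 (B = Mul(-90, -29) = 2610)
Pow(Add(Pow(Add(-73042, -44473), -1), Add(Mul(34008, Pow(Add(21482, Mul(-1, 2674)), -1)), Mul(B, Pow(Mul(-49912, Pow(31209, -1)), -1)))), -1) = Pow(Add(Pow(Add(-73042, -44473), -1), Add(Mul(34008, Pow(Add(21482, Mul(-1, 2674)), -1)), Mul(2610, Pow(Mul(-49912, Pow(31209, -1)), -1)))), -1) = Pow(Add(Pow(-117515, -1), Add(Mul(34008, Pow(Add(21482, -2674), -1)), Mul(2610, Pow(Mul(-49912, Rational(1, 31209)), -1)))), -1) = Pow(Add(Rational(-1, 117515), Add(Mul(34008, Pow(18808, -1)), Mul(2610, Pow(Rational(-49912, 31209), -1)))), -1) = Pow(Add(Rational(-1, 117515), Add(Mul(34008, Rational(1, 18808)), Mul(2610, Rational(-31209, 49912)))), -1) = Pow(Add(Rational(-1, 117515), Add(Rational(4251, 2351), Rational(-40727745, 24956))), -1) = Pow(Add(Rational(-1, 117515), Rational(-95644840539, 58671556)), -1) = Pow(Rational(-11239703494612141, 6894787903340), -1) = Rational(-6894787903340, 11239703494612141)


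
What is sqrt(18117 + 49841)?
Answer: sqrt(67958) ≈ 260.69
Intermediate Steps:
sqrt(18117 + 49841) = sqrt(67958)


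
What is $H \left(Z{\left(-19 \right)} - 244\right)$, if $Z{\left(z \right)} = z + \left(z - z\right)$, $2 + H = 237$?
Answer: $-61805$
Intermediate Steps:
$H = 235$ ($H = -2 + 237 = 235$)
$Z{\left(z \right)} = z$ ($Z{\left(z \right)} = z + 0 = z$)
$H \left(Z{\left(-19 \right)} - 244\right) = 235 \left(-19 - 244\right) = 235 \left(-263\right) = -61805$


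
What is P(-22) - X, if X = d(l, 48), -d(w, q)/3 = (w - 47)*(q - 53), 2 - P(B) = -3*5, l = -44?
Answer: 1382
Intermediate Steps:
P(B) = 17 (P(B) = 2 - (-3)*5 = 2 - 1*(-15) = 2 + 15 = 17)
d(w, q) = -3*(-53 + q)*(-47 + w) (d(w, q) = -3*(w - 47)*(q - 53) = -3*(-47 + w)*(-53 + q) = -3*(-53 + q)*(-47 + w))
X = -1365 (X = -7473 + 141*48 + 159*(-44) - 3*48*(-44) = -7473 + 6768 - 6996 + 6336 = -1365)
P(-22) - X = 17 - 1*(-1365) = 17 + 1365 = 1382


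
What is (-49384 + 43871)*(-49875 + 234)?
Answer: 273670833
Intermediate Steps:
(-49384 + 43871)*(-49875 + 234) = -5513*(-49641) = 273670833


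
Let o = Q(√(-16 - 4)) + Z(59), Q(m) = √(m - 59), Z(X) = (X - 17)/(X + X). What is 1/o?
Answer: 1/(21/59 + √(-59 + 2*I*√5)) ≈ 0.010871 - 0.12918*I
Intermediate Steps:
Z(X) = (-17 + X)/(2*X) (Z(X) = (-17 + X)/((2*X)) = (-17 + X)*(1/(2*X)) = (-17 + X)/(2*X))
Q(m) = √(-59 + m)
o = 21/59 + √(-59 + 2*I*√5) (o = √(-59 + √(-16 - 4)) + (½)*(-17 + 59)/59 = √(-59 + √(-20)) + (½)*(1/59)*42 = √(-59 + 2*I*√5) + 21/59 = 21/59 + √(-59 + 2*I*√5) ≈ 0.64684 + 7.6867*I)
1/o = 1/(21/59 + √(-59 + 2*I*√5))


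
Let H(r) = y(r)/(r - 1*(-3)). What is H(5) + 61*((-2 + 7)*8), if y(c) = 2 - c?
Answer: 19517/8 ≈ 2439.6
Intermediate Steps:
H(r) = (2 - r)/(3 + r) (H(r) = (2 - r)/(r - 1*(-3)) = (2 - r)/(r + 3) = (2 - r)/(3 + r))
H(5) + 61*((-2 + 7)*8) = (2 - 1*5)/(3 + 5) + 61*((-2 + 7)*8) = (2 - 5)/8 + 61*(5*8) = (1/8)*(-3) + 61*40 = -3/8 + 2440 = 19517/8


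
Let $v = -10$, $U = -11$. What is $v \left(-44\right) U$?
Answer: $-4840$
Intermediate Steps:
$v \left(-44\right) U = \left(-10\right) \left(-44\right) \left(-11\right) = 440 \left(-11\right) = -4840$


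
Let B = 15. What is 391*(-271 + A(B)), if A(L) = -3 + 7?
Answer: -104397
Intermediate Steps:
A(L) = 4
391*(-271 + A(B)) = 391*(-271 + 4) = 391*(-267) = -104397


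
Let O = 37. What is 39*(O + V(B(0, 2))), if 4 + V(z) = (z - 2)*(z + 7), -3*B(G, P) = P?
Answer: 1885/3 ≈ 628.33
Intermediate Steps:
B(G, P) = -P/3
V(z) = -4 + (-2 + z)*(7 + z) (V(z) = -4 + (z - 2)*(z + 7) = -4 + (-2 + z)*(7 + z))
39*(O + V(B(0, 2))) = 39*(37 + (-18 + (-⅓*2)² + 5*(-⅓*2))) = 39*(37 + (-18 + (-⅔)² + 5*(-⅔))) = 39*(37 + (-18 + 4/9 - 10/3)) = 39*(37 - 188/9) = 39*(145/9) = 1885/3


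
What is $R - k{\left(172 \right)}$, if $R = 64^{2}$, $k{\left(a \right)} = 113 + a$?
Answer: $3811$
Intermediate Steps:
$R = 4096$
$R - k{\left(172 \right)} = 4096 - \left(113 + 172\right) = 4096 - 285 = 3811$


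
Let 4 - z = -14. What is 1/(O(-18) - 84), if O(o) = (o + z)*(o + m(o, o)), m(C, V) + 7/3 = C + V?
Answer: -1/84 ≈ -0.011905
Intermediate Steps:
z = 18 (z = 4 - 1*(-14) = 4 + 14 = 18)
m(C, V) = -7/3 + C + V (m(C, V) = -7/3 + (C + V) = -7/3 + C + V)
O(o) = (18 + o)*(-7/3 + 3*o) (O(o) = (o + 18)*(o + (-7/3 + o + o)) = (18 + o)*(o + (-7/3 + 2*o)) = (18 + o)*(-7/3 + 3*o))
1/(O(-18) - 84) = 1/((-42 + 3*(-18)**2 + (155/3)*(-18)) - 84) = 1/((-42 + 3*324 - 930) - 84) = 1/((-42 + 972 - 930) - 84) = 1/(0 - 84) = 1/(-84) = -1/84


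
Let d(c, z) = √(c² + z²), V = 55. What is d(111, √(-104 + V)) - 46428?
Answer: -46428 + 4*√767 ≈ -46317.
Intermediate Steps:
d(111, √(-104 + V)) - 46428 = √(111² + (√(-104 + 55))²) - 46428 = √(12321 + (√(-49))²) - 46428 = √(12321 + (7*I)²) - 46428 = √(12321 - 49) - 46428 = √12272 - 46428 = 4*√767 - 46428 = -46428 + 4*√767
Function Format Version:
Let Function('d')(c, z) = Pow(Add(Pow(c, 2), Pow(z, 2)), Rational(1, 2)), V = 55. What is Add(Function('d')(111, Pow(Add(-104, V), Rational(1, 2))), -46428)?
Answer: Add(-46428, Mul(4, Pow(767, Rational(1, 2)))) ≈ -46317.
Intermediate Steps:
Add(Function('d')(111, Pow(Add(-104, V), Rational(1, 2))), -46428) = Add(Pow(Add(Pow(111, 2), Pow(Pow(Add(-104, 55), Rational(1, 2)), 2)), Rational(1, 2)), -46428) = Add(Pow(Add(12321, Pow(Pow(-49, Rational(1, 2)), 2)), Rational(1, 2)), -46428) = Add(Pow(Add(12321, Pow(Mul(7, I), 2)), Rational(1, 2)), -46428) = Add(Pow(Add(12321, -49), Rational(1, 2)), -46428) = Add(Pow(12272, Rational(1, 2)), -46428) = Add(Mul(4, Pow(767, Rational(1, 2))), -46428) = Add(-46428, Mul(4, Pow(767, Rational(1, 2))))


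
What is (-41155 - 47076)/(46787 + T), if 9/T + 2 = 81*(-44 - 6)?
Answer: -357512012/189580915 ≈ -1.8858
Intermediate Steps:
T = -9/4052 (T = 9/(-2 + 81*(-44 - 6)) = 9/(-2 + 81*(-50)) = 9/(-2 - 4050) = 9/(-4052) = 9*(-1/4052) = -9/4052 ≈ -0.0022211)
(-41155 - 47076)/(46787 + T) = (-41155 - 47076)/(46787 - 9/4052) = -88231/189580915/4052 = -88231*4052/189580915 = -357512012/189580915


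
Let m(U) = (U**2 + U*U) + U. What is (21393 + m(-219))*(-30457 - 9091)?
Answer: -4630912608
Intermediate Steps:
m(U) = U + 2*U**2 (m(U) = (U**2 + U**2) + U = 2*U**2 + U = U + 2*U**2)
(21393 + m(-219))*(-30457 - 9091) = (21393 - 219*(1 + 2*(-219)))*(-30457 - 9091) = (21393 - 219*(1 - 438))*(-39548) = (21393 - 219*(-437))*(-39548) = (21393 + 95703)*(-39548) = 117096*(-39548) = -4630912608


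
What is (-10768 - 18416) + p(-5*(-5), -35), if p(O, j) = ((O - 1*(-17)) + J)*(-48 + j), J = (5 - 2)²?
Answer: -33417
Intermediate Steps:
J = 9 (J = 3² = 9)
p(O, j) = (-48 + j)*(26 + O) (p(O, j) = ((O - 1*(-17)) + 9)*(-48 + j) = ((O + 17) + 9)*(-48 + j) = ((17 + O) + 9)*(-48 + j) = (26 + O)*(-48 + j) = (-48 + j)*(26 + O))
(-10768 - 18416) + p(-5*(-5), -35) = (-10768 - 18416) + (-1248 - (-240)*(-5) + 26*(-35) - 5*(-5)*(-35)) = -29184 + (-1248 - 48*25 - 910 + 25*(-35)) = -29184 + (-1248 - 1200 - 910 - 875) = -29184 - 4233 = -33417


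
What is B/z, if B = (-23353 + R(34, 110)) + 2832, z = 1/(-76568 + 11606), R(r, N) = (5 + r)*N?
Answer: 1054398222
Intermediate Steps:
R(r, N) = N*(5 + r)
z = -1/64962 (z = 1/(-64962) = -1/64962 ≈ -1.5394e-5)
B = -16231 (B = (-23353 + 110*(5 + 34)) + 2832 = (-23353 + 110*39) + 2832 = (-23353 + 4290) + 2832 = -19063 + 2832 = -16231)
B/z = -16231/(-1/64962) = -16231*(-64962) = 1054398222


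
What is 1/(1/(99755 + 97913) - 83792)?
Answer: -197668/16562997055 ≈ -1.1934e-5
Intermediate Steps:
1/(1/(99755 + 97913) - 83792) = 1/(1/197668 - 83792) = 1/(-16562997055/197668) = -197668/16562997055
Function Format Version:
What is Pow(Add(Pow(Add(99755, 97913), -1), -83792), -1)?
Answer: Rational(-197668, 16562997055) ≈ -1.1934e-5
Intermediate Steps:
Pow(Add(Pow(Add(99755, 97913), -1), -83792), -1) = Pow(Add(Pow(197668, -1), -83792), -1) = Pow(Add(Rational(1, 197668), -83792), -1) = Pow(Rational(-16562997055, 197668), -1) = Rational(-197668, 16562997055)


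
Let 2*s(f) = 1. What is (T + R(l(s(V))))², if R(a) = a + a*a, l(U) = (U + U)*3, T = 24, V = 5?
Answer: 1296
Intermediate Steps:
s(f) = ½ (s(f) = (½)*1 = ½)
l(U) = 6*U (l(U) = (2*U)*3 = 6*U)
R(a) = a + a²
(T + R(l(s(V))))² = (24 + (6*(½))*(1 + 6*(½)))² = (24 + 3*(1 + 3))² = (24 + 3*4)² = (24 + 12)² = 36² = 1296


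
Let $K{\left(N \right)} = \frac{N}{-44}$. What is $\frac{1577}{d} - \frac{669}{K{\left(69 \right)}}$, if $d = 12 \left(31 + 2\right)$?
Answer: $\frac{3921823}{9108} \approx 430.59$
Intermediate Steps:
$K{\left(N \right)} = - \frac{N}{44}$ ($K{\left(N \right)} = N \left(- \frac{1}{44}\right) = - \frac{N}{44}$)
$d = 396$ ($d = 12 \cdot 33 = 396$)
$\frac{1577}{d} - \frac{669}{K{\left(69 \right)}} = \frac{1577}{396} - \frac{669}{\left(- \frac{1}{44}\right) 69} = 1577 \cdot \frac{1}{396} - \frac{669}{- \frac{69}{44}} = \frac{1577}{396} - - \frac{9812}{23} = \frac{1577}{396} + \frac{9812}{23} = \frac{3921823}{9108}$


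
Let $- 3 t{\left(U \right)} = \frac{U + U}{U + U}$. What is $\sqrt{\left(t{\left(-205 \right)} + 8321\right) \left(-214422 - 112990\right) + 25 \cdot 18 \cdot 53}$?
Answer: $\frac{i \sqrt{24518360382}}{3} \approx 52194.0 i$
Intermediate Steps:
$t{\left(U \right)} = - \frac{1}{3}$ ($t{\left(U \right)} = - \frac{\left(U + U\right) \frac{1}{U + U}}{3} = - \frac{2 U \frac{1}{2 U}}{3} = \left(- \frac{1}{3}\right) 1 = - \frac{1}{3}$)
$\sqrt{\left(t{\left(-205 \right)} + 8321\right) \left(-214422 - 112990\right) + 25 \cdot 18 \cdot 53} = \sqrt{\left(- \frac{1}{3} + 8321\right) \left(-214422 - 112990\right) + 25 \cdot 18 \cdot 53} = \sqrt{\frac{24962}{3} \left(-327412\right) + 450 \cdot 53} = \sqrt{- \frac{8172858344}{3} + 23850} = \sqrt{- \frac{8172786794}{3}} = \frac{i \sqrt{24518360382}}{3}$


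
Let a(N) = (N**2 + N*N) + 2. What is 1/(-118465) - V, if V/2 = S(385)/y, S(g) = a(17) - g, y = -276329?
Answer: 45925021/32735314985 ≈ 0.0014029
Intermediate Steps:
a(N) = 2 + 2*N**2 (a(N) = (N**2 + N**2) + 2 = 2*N**2 + 2 = 2 + 2*N**2)
S(g) = 580 - g (S(g) = (2 + 2*17**2) - g = (2 + 2*289) - g = (2 + 578) - g = 580 - g)
V = -390/276329 (V = 2*((580 - 1*385)/(-276329)) = 2*((580 - 385)*(-1/276329)) = 2*(195*(-1/276329)) = 2*(-195/276329) = -390/276329 ≈ -0.0014114)
1/(-118465) - V = 1/(-118465) - 1*(-390/276329) = -1/118465 + 390/276329 = 45925021/32735314985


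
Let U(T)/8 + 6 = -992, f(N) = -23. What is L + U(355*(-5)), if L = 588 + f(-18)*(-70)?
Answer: -5786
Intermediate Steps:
U(T) = -7984 (U(T) = -48 + 8*(-992) = -48 - 7936 = -7984)
L = 2198 (L = 588 - 23*(-70) = 588 + 1610 = 2198)
L + U(355*(-5)) = 2198 - 7984 = -5786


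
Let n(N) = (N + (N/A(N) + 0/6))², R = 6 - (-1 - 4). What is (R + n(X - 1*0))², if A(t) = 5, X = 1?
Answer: 96721/625 ≈ 154.75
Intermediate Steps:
R = 11 (R = 6 - 1*(-5) = 6 + 5 = 11)
n(N) = 36*N²/25 (n(N) = (N + (N/5 + 0/6))² = (N + (N*(⅕) + 0*(⅙)))² = (N + (N/5 + 0))² = (N + N/5)² = (6*N/5)² = 36*N²/25)
(R + n(X - 1*0))² = (11 + 36*(1 - 1*0)²/25)² = (11 + 36*(1 + 0)²/25)² = (11 + (36/25)*1²)² = (11 + (36/25)*1)² = (11 + 36/25)² = (311/25)² = 96721/625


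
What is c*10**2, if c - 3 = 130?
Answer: 13300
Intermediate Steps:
c = 133 (c = 3 + 130 = 133)
c*10**2 = 133*10**2 = 133*100 = 13300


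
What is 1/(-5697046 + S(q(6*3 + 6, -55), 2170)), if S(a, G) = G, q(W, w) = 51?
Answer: -1/5694876 ≈ -1.7560e-7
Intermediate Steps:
1/(-5697046 + S(q(6*3 + 6, -55), 2170)) = 1/(-5697046 + 2170) = 1/(-5694876) = -1/5694876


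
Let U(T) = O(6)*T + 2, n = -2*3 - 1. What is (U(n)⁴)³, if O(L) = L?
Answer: 16777216000000000000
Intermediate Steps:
n = -7 (n = -6 - 1 = -7)
U(T) = 2 + 6*T (U(T) = 6*T + 2 = 2 + 6*T)
(U(n)⁴)³ = ((2 + 6*(-7))⁴)³ = ((2 - 42)⁴)³ = ((-40)⁴)³ = 2560000³ = 16777216000000000000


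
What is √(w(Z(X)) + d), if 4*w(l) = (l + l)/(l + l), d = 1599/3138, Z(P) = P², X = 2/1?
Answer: √831047/1046 ≈ 0.87153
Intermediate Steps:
X = 2 (X = 2*1 = 2)
d = 533/1046 (d = 1599*(1/3138) = 533/1046 ≈ 0.50956)
w(l) = ¼ (w(l) = ((l + l)/(l + l))/4 = ((2*l)/((2*l)))/4 = ((2*l)*(1/(2*l)))/4 = (¼)*1 = ¼)
√(w(Z(X)) + d) = √(¼ + 533/1046) = √(1589/2092) = √831047/1046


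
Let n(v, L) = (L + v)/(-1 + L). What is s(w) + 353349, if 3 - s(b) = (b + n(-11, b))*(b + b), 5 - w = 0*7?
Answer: 353317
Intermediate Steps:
w = 5 (w = 5 - 0*7 = 5 - 1*0 = 5 + 0 = 5)
n(v, L) = (L + v)/(-1 + L)
s(b) = 3 - 2*b*(b + (-11 + b)/(-1 + b)) (s(b) = 3 - (b + (b - 11)/(-1 + b))*(b + b) = 3 - (b + (-11 + b)/(-1 + b))*2*b = 3 - 2*b*(b + (-11 + b)/(-1 + b)))
s(w) + 353349 = (-3 - 2*5³ + 25*5)/(-1 + 5) + 353349 = (-3 - 2*125 + 125)/4 + 353349 = (-3 - 250 + 125)/4 + 353349 = (¼)*(-128) + 353349 = -32 + 353349 = 353317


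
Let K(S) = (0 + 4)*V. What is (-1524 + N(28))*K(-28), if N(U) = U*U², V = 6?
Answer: 490272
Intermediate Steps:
K(S) = 24 (K(S) = (0 + 4)*6 = 4*6 = 24)
N(U) = U³
(-1524 + N(28))*K(-28) = (-1524 + 28³)*24 = (-1524 + 21952)*24 = 20428*24 = 490272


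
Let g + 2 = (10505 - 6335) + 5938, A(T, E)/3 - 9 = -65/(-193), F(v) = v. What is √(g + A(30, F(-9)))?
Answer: 2*√94370438/193 ≈ 100.67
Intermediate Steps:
A(T, E) = 5406/193 (A(T, E) = 27 + 3*(-65/(-193)) = 27 + 3*(-65*(-1/193)) = 27 + 3*(65/193) = 27 + 195/193 = 5406/193)
g = 10106 (g = -2 + ((10505 - 6335) + 5938) = -2 + (4170 + 5938) = -2 + 10108 = 10106)
√(g + A(30, F(-9))) = √(10106 + 5406/193) = √(1955864/193) = 2*√94370438/193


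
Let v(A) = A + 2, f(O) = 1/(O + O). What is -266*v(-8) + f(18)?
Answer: 57457/36 ≈ 1596.0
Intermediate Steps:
f(O) = 1/(2*O)
v(A) = 2 + A
-266*v(-8) + f(18) = -266*(2 - 8) + (½)/18 = -266*(-6) + (½)*(1/18) = 1596 + 1/36 = 57457/36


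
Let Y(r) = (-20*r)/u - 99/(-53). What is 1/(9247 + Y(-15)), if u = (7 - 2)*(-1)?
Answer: 53/487010 ≈ 0.00010883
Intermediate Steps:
u = -5 (u = 5*(-1) = -5)
Y(r) = 99/53 + 4*r (Y(r) = -20*r/(-5) - 99/(-53) = -20*r*(-⅕) - 99*(-1/53) = 4*r + 99/53 = 99/53 + 4*r)
1/(9247 + Y(-15)) = 1/(9247 + (99/53 + 4*(-15))) = 1/(9247 + (99/53 - 60)) = 1/(9247 - 3081/53) = 1/(487010/53) = 53/487010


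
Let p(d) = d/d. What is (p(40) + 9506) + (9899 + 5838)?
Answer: 25244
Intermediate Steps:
p(d) = 1
(p(40) + 9506) + (9899 + 5838) = (1 + 9506) + (9899 + 5838) = 9507 + 15737 = 25244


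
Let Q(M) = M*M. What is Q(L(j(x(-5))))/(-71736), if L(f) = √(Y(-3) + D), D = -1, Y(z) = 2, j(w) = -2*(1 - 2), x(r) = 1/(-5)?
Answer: -1/71736 ≈ -1.3940e-5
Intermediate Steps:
x(r) = -⅕
j(w) = 2 (j(w) = -2*(-1) = 2)
L(f) = 1 (L(f) = √(2 - 1) = √1 = 1)
Q(M) = M²
Q(L(j(x(-5))))/(-71736) = 1²/(-71736) = 1*(-1/71736) = -1/71736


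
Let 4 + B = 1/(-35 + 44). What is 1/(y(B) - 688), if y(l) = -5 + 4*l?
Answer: -9/6377 ≈ -0.0014113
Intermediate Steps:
B = -35/9 (B = -4 + 1/(-35 + 44) = -4 + 1/9 = -4 + ⅑ = -35/9 ≈ -3.8889)
1/(y(B) - 688) = 1/((-5 + 4*(-35/9)) - 688) = 1/((-5 - 140/9) - 688) = 1/(-185/9 - 688) = 1/(-6377/9) = -9/6377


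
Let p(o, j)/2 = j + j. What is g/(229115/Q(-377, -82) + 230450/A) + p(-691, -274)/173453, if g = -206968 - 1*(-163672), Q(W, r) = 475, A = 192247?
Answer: -12469548511070536/139254802018913 ≈ -89.545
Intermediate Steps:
g = -43296 (g = -206968 + 163672 = -43296)
p(o, j) = 4*j (p(o, j) = 2*(j + j) = 2*(2*j) = 4*j)
g/(229115/Q(-377, -82) + 230450/A) + p(-691, -274)/173453 = -43296/(229115/475 + 230450/192247) + (4*(-274))/173453 = -43296/(229115*(1/475) + 230450*(1/192247)) - 1096*1/173453 = -43296/(45823/95 + 20950/17477) - 1096/173453 = -43296/802838821/1660315 - 1096/173453 = -43296*1660315/802838821 - 1096/173453 = -71884998240/802838821 - 1096/173453 = -12469548511070536/139254802018913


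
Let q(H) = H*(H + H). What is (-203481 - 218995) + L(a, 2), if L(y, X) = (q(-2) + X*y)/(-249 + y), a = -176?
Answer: -179551956/425 ≈ -4.2248e+5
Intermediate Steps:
q(H) = 2*H² (q(H) = H*(2*H) = 2*H²)
L(y, X) = (8 + X*y)/(-249 + y) (L(y, X) = (2*(-2)² + X*y)/(-249 + y) = (2*4 + X*y)/(-249 + y) = (8 + X*y)/(-249 + y))
(-203481 - 218995) + L(a, 2) = (-203481 - 218995) + (8 + 2*(-176))/(-249 - 176) = -422476 + (8 - 352)/(-425) = -422476 - 1/425*(-344) = -422476 + 344/425 = -179551956/425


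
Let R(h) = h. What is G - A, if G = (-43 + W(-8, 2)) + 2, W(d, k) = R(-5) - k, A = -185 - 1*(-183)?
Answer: -46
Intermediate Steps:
A = -2 (A = -185 + 183 = -2)
W(d, k) = -5 - k
G = -48 (G = (-43 + (-5 - 1*2)) + 2 = (-43 + (-5 - 2)) + 2 = (-43 - 7) + 2 = -50 + 2 = -48)
G - A = -48 - 1*(-2) = -48 + 2 = -46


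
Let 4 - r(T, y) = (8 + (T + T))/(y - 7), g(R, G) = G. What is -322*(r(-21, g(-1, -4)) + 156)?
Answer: -555772/11 ≈ -50525.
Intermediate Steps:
r(T, y) = 4 - (8 + 2*T)/(-7 + y) (r(T, y) = 4 - (8 + (T + T))/(y - 7) = 4 - (8 + 2*T)/(-7 + y))
-322*(r(-21, g(-1, -4)) + 156) = -322*(2*(-18 - 1*(-21) + 2*(-4))/(-7 - 4) + 156) = -322*(2*(-18 + 21 - 8)/(-11) + 156) = -322*(2*(-1/11)*(-5) + 156) = -322*(10/11 + 156) = -322*1726/11 = -555772/11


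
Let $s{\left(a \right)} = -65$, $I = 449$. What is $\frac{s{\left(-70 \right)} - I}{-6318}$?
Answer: $\frac{257}{3159} \approx 0.081355$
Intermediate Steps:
$\frac{s{\left(-70 \right)} - I}{-6318} = \frac{-65 - 449}{-6318} = \left(-65 - 449\right) \left(- \frac{1}{6318}\right) = \left(-514\right) \left(- \frac{1}{6318}\right) = \frac{257}{3159}$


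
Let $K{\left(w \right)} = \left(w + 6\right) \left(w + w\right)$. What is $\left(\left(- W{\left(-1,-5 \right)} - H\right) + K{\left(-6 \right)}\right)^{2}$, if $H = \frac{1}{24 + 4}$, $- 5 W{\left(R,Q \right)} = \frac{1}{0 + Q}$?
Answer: $\frac{2809}{490000} \approx 0.0057327$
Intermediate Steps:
$W{\left(R,Q \right)} = - \frac{1}{5 Q}$ ($W{\left(R,Q \right)} = - \frac{1}{5 \left(0 + Q\right)} = - \frac{1}{5 Q}$)
$H = \frac{1}{28} \approx 0.035714$
$K{\left(w \right)} = 2 w \left(6 + w\right)$ ($K{\left(w \right)} = \left(6 + w\right) 2 w = 2 w \left(6 + w\right)$)
$\left(\left(- W{\left(-1,-5 \right)} - H\right) + K{\left(-6 \right)}\right)^{2} = \left(\left(- \frac{-1}{5 \left(-5\right)} - \frac{1}{28}\right) + 2 \left(-6\right) \left(6 - 6\right)\right)^{2} = \left(\left(- \frac{\left(-1\right) \left(-1\right)}{5 \cdot 5} - \frac{1}{28}\right) + 2 \left(-6\right) 0\right)^{2} = \left(\left(\left(-1\right) \frac{1}{25} - \frac{1}{28}\right) + 0\right)^{2} = \left(\left(- \frac{1}{25} - \frac{1}{28}\right) + 0\right)^{2} = \left(- \frac{53}{700} + 0\right)^{2} = \left(- \frac{53}{700}\right)^{2} = \frac{2809}{490000}$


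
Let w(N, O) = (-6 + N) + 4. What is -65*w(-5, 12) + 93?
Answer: 548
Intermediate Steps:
w(N, O) = -2 + N
-65*w(-5, 12) + 93 = -65*(-2 - 5) + 93 = -65*(-7) + 93 = 455 + 93 = 548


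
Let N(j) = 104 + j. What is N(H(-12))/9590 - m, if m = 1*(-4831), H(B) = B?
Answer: 23164691/4795 ≈ 4831.0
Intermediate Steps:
m = -4831
N(H(-12))/9590 - m = (104 - 12)/9590 - 1*(-4831) = 92*(1/9590) + 4831 = 46/4795 + 4831 = 23164691/4795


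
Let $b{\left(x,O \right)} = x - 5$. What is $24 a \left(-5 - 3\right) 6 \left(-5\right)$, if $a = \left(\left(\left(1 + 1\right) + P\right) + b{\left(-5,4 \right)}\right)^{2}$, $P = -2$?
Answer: $576000$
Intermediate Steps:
$b{\left(x,O \right)} = -5 + x$
$a = 100$ ($a = \left(\left(\left(1 + 1\right) - 2\right) - 10\right)^{2} = \left(\left(2 - 2\right) - 10\right)^{2} = \left(0 - 10\right)^{2} = \left(-10\right)^{2} = 100$)
$24 a \left(-5 - 3\right) 6 \left(-5\right) = 24 \cdot 100 \left(-5 - 3\right) 6 \left(-5\right) = 2400 \left(-5 - 3\right) 6 \left(-5\right) = 2400 \left(-8\right) 6 \left(-5\right) = 2400 \left(\left(-48\right) \left(-5\right)\right) = 2400 \cdot 240 = 576000$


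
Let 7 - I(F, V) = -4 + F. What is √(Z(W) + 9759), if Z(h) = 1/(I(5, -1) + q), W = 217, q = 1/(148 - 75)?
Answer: √1880796286/439 ≈ 98.788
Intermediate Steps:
q = 1/73 ≈ 0.013699
I(F, V) = 11 - F (I(F, V) = 7 - (-4 + F) = 7 + (4 - F) = 11 - F)
Z(h) = 73/439 (Z(h) = 1/((11 - 1*5) + 1/73) = 1/((11 - 5) + 1/73) = 1/(6 + 1/73) = 1/(439/73) = 73/439)
√(Z(W) + 9759) = √(73/439 + 9759) = √(4284274/439) = √1880796286/439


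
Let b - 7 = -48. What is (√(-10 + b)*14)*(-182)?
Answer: -2548*I*√51 ≈ -18196.0*I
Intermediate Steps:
b = -41 (b = 7 - 48 = -41)
(√(-10 + b)*14)*(-182) = (√(-10 - 41)*14)*(-182) = (√(-51)*14)*(-182) = ((I*√51)*14)*(-182) = (14*I*√51)*(-182) = -2548*I*√51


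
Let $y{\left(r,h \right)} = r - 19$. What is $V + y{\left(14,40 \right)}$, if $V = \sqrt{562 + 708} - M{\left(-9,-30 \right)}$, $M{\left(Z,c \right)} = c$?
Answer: $25 + \sqrt{1270} \approx 60.637$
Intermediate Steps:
$y{\left(r,h \right)} = -19 + r$ ($y{\left(r,h \right)} = r - 19 = -19 + r$)
$V = 30 + \sqrt{1270}$ ($V = \sqrt{562 + 708} - -30 = \sqrt{1270} + 30 = 30 + \sqrt{1270} \approx 65.637$)
$V + y{\left(14,40 \right)} = \left(30 + \sqrt{1270}\right) + \left(-19 + 14\right) = \left(30 + \sqrt{1270}\right) - 5 = 25 + \sqrt{1270}$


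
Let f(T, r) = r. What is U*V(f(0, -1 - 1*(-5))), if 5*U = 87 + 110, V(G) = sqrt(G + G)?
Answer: 394*sqrt(2)/5 ≈ 111.44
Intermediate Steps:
V(G) = sqrt(2)*sqrt(G) (V(G) = sqrt(2*G) = sqrt(2)*sqrt(G))
U = 197/5 (U = (87 + 110)/5 = (1/5)*197 = 197/5 ≈ 39.400)
U*V(f(0, -1 - 1*(-5))) = 197*(sqrt(2)*sqrt(-1 - 1*(-5)))/5 = 197*(sqrt(2)*sqrt(-1 + 5))/5 = 197*(sqrt(2)*sqrt(4))/5 = 197*(sqrt(2)*2)/5 = 197*(2*sqrt(2))/5 = 394*sqrt(2)/5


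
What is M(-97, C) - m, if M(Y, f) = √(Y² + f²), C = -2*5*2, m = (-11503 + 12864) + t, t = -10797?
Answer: 9436 + √9809 ≈ 9535.0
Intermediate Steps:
m = -9436 (m = (-11503 + 12864) - 10797 = 1361 - 10797 = -9436)
C = -20 (C = -10*2 = -20)
M(-97, C) - m = √((-97)² + (-20)²) - 1*(-9436) = √(9409 + 400) + 9436 = √9809 + 9436 = 9436 + √9809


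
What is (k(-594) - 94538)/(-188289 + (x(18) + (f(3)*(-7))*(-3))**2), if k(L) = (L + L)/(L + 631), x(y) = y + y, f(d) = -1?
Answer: 1749547/3479184 ≈ 0.50286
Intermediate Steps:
x(y) = 2*y
k(L) = 2*L/(631 + L) (k(L) = (2*L)/(631 + L) = 2*L/(631 + L))
(k(-594) - 94538)/(-188289 + (x(18) + (f(3)*(-7))*(-3))**2) = (2*(-594)/(631 - 594) - 94538)/(-188289 + (2*18 - 1*(-7)*(-3))**2) = (2*(-594)/37 - 94538)/(-188289 + (36 + 7*(-3))**2) = (2*(-594)*(1/37) - 94538)/(-188289 + (36 - 21)**2) = (-1188/37 - 94538)/(-188289 + 15**2) = -3499094/(37*(-188289 + 225)) = -3499094/37/(-188064) = -3499094/37*(-1/188064) = 1749547/3479184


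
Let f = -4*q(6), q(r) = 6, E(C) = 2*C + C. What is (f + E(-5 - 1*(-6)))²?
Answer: 441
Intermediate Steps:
E(C) = 3*C
f = -24 (f = -4*6 = -24)
(f + E(-5 - 1*(-6)))² = (-24 + 3*(-5 - 1*(-6)))² = (-24 + 3*(-5 + 6))² = (-24 + 3*1)² = (-24 + 3)² = (-21)² = 441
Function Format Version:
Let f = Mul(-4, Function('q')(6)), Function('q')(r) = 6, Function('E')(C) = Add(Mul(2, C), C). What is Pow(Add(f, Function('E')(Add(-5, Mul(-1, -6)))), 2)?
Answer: 441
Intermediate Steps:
Function('E')(C) = Mul(3, C)
f = -24 (f = Mul(-4, 6) = -24)
Pow(Add(f, Function('E')(Add(-5, Mul(-1, -6)))), 2) = Pow(Add(-24, Mul(3, Add(-5, Mul(-1, -6)))), 2) = Pow(Add(-24, Mul(3, Add(-5, 6))), 2) = Pow(Add(-24, Mul(3, 1)), 2) = Pow(Add(-24, 3), 2) = Pow(-21, 2) = 441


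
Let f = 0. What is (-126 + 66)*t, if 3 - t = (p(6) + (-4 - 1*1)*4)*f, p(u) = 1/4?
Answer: -180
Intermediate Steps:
p(u) = 1/4
t = 3 (t = 3 - (1/4 + (-4 - 1*1)*4)*0 = 3 - (1/4 + (-4 - 1)*4)*0 = 3 - (1/4 - 5*4)*0 = 3 - (1/4 - 20)*0 = 3 - (-79)*0/4 = 3 - 1*0 = 3 + 0 = 3)
(-126 + 66)*t = (-126 + 66)*3 = -60*3 = -180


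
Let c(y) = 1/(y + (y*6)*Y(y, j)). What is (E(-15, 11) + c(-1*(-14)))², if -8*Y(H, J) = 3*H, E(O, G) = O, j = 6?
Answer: 41036836/182329 ≈ 225.07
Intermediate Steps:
Y(H, J) = -3*H/8
c(y) = 1/(y - 9*y²/4) (c(y) = 1/(y + (y*6)*(-3*y/8)) = 1/(y + (6*y)*(-3*y/8)) = 1/(y - 9*y²/4))
(E(-15, 11) + c(-1*(-14)))² = (-15 + 4/(((-1*(-14)))*(4 - (-9)*(-14))))² = (-15 + 4/(14*(4 - 9*14)))² = (-15 + 4*(1/14)/(4 - 126))² = (-15 + 4*(1/14)/(-122))² = (-15 + 4*(1/14)*(-1/122))² = (-15 - 1/427)² = (-6406/427)² = 41036836/182329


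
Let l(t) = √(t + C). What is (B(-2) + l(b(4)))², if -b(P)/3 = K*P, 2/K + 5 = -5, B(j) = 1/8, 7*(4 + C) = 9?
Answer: -669/2240 + I*√385/140 ≈ -0.29866 + 0.14015*I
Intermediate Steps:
C = -19/7 (C = -4 + (⅐)*9 = -4 + 9/7 = -19/7 ≈ -2.7143)
B(j) = ⅛
K = -⅕ (K = 2/(-5 - 5) = 2/(-10) = 2*(-⅒) = -⅕ ≈ -0.20000)
b(P) = 3*P/5 (b(P) = -(-3)*P/5 = 3*P/5)
l(t) = √(-19/7 + t) (l(t) = √(t - 19/7) = √(-19/7 + t))
(B(-2) + l(b(4)))² = (⅛ + √(-133 + 49*((⅗)*4))/7)² = (⅛ + √(-133 + 49*(12/5))/7)² = (⅛ + √(-133 + 588/5)/7)² = (⅛ + √(-77/5)/7)² = (⅛ + (I*√385/5)/7)² = (⅛ + I*√385/35)²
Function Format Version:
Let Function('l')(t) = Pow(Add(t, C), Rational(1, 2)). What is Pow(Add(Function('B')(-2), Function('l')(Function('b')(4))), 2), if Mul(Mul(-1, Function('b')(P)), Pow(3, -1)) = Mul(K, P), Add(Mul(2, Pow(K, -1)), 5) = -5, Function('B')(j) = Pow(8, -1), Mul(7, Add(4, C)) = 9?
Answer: Add(Rational(-669, 2240), Mul(Rational(1, 140), I, Pow(385, Rational(1, 2)))) ≈ Add(-0.29866, Mul(0.14015, I))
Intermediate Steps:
C = Rational(-19, 7) (C = Add(-4, Mul(Rational(1, 7), 9)) = Add(-4, Rational(9, 7)) = Rational(-19, 7) ≈ -2.7143)
Function('B')(j) = Rational(1, 8)
K = Rational(-1, 5) (K = Mul(2, Pow(Add(-5, -5), -1)) = Mul(2, Pow(-10, -1)) = Mul(2, Rational(-1, 10)) = Rational(-1, 5) ≈ -0.20000)
Function('b')(P) = Mul(Rational(3, 5), P) (Function('b')(P) = Mul(-3, Mul(Rational(-1, 5), P)) = Mul(Rational(3, 5), P))
Function('l')(t) = Pow(Add(Rational(-19, 7), t), Rational(1, 2)) (Function('l')(t) = Pow(Add(t, Rational(-19, 7)), Rational(1, 2)) = Pow(Add(Rational(-19, 7), t), Rational(1, 2)))
Pow(Add(Function('B')(-2), Function('l')(Function('b')(4))), 2) = Pow(Add(Rational(1, 8), Mul(Rational(1, 7), Pow(Add(-133, Mul(49, Mul(Rational(3, 5), 4))), Rational(1, 2)))), 2) = Pow(Add(Rational(1, 8), Mul(Rational(1, 7), Pow(Add(-133, Mul(49, Rational(12, 5))), Rational(1, 2)))), 2) = Pow(Add(Rational(1, 8), Mul(Rational(1, 7), Pow(Add(-133, Rational(588, 5)), Rational(1, 2)))), 2) = Pow(Add(Rational(1, 8), Mul(Rational(1, 7), Pow(Rational(-77, 5), Rational(1, 2)))), 2) = Pow(Add(Rational(1, 8), Mul(Rational(1, 7), Mul(Rational(1, 5), I, Pow(385, Rational(1, 2))))), 2) = Pow(Add(Rational(1, 8), Mul(Rational(1, 35), I, Pow(385, Rational(1, 2)))), 2)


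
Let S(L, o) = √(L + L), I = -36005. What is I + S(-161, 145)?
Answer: -36005 + I*√322 ≈ -36005.0 + 17.944*I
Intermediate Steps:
S(L, o) = √2*√L (S(L, o) = √(2*L) = √2*√L)
I + S(-161, 145) = -36005 + √2*√(-161) = -36005 + √2*(I*√161) = -36005 + I*√322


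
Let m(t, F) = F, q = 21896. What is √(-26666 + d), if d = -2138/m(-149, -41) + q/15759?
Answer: 2*I*√1067848818986/12669 ≈ 163.13*I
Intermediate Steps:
d = 2034734/38007 (d = -2138/(-41) + 21896/15759 = -2138*(-1/41) + 21896*(1/15759) = 2138/41 + 1288/927 = 2034734/38007 ≈ 53.536)
√(-26666 + d) = √(-26666 + 2034734/38007) = √(-1011459928/38007) = 2*I*√1067848818986/12669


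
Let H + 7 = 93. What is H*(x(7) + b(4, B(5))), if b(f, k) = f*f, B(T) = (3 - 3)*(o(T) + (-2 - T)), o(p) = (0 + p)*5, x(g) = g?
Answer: 1978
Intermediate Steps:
H = 86 (H = -7 + 93 = 86)
o(p) = 5*p (o(p) = p*5 = 5*p)
B(T) = 0 (B(T) = (3 - 3)*(5*T + (-2 - T)) = 0*(-2 + 4*T) = 0)
b(f, k) = f**2
H*(x(7) + b(4, B(5))) = 86*(7 + 4**2) = 86*(7 + 16) = 86*23 = 1978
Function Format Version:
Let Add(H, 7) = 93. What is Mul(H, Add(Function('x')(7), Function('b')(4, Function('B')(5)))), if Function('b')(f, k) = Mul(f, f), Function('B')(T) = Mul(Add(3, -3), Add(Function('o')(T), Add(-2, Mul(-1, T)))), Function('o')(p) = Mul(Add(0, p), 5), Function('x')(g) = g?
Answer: 1978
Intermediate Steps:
H = 86 (H = Add(-7, 93) = 86)
Function('o')(p) = Mul(5, p) (Function('o')(p) = Mul(p, 5) = Mul(5, p))
Function('B')(T) = 0 (Function('B')(T) = Mul(Add(3, -3), Add(Mul(5, T), Add(-2, Mul(-1, T)))) = Mul(0, Add(-2, Mul(4, T))) = 0)
Function('b')(f, k) = Pow(f, 2)
Mul(H, Add(Function('x')(7), Function('b')(4, Function('B')(5)))) = Mul(86, Add(7, Pow(4, 2))) = Mul(86, Add(7, 16)) = Mul(86, 23) = 1978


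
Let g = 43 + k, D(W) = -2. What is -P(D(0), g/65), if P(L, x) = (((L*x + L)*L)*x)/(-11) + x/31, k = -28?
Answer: 5523/57629 ≈ 0.095837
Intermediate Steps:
g = 15 (g = 43 - 28 = 15)
P(L, x) = x/31 - L*x*(L + L*x)/11 (P(L, x) = (((L + L*x)*L)*x)*(-1/11) + x*(1/31) = ((L*(L + L*x))*x)*(-1/11) + x/31 = (L*x*(L + L*x))*(-1/11) + x/31 = -L*x*(L + L*x)/11 + x/31 = x/31 - L*x*(L + L*x)/11)
-P(D(0), g/65) = -15/65*(11 - 31*(-2)² - 31*15/65*(-2)²)/341 = -15*(1/65)*(11 - 31*4 - 31*15*(1/65)*4)/341 = -3*(11 - 124 - 31*3/13*4)/(341*13) = -3*(11 - 124 - 372/13)/(341*13) = -3*(-1841)/(341*13*13) = -1*(-5523/57629) = 5523/57629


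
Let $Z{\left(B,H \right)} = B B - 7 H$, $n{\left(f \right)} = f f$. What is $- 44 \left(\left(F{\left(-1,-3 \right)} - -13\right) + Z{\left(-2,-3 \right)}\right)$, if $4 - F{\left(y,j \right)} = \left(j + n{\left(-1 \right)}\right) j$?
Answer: $-1584$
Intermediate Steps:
$n{\left(f \right)} = f^{2}$
$F{\left(y,j \right)} = 4 - j \left(1 + j\right)$ ($F{\left(y,j \right)} = 4 - \left(j + \left(-1\right)^{2}\right) j = 4 - \left(j + 1\right) j = 4 - \left(1 + j\right) j = 4 - j \left(1 + j\right)$)
$Z{\left(B,H \right)} = B^{2} - 7 H$
$- 44 \left(\left(F{\left(-1,-3 \right)} - -13\right) + Z{\left(-2,-3 \right)}\right) = - 44 \left(\left(\left(4 - -3 - \left(-3\right)^{2}\right) - -13\right) + \left(\left(-2\right)^{2} - -21\right)\right) = - 44 \left(\left(\left(4 + 3 - 9\right) + 13\right) + \left(4 + 21\right)\right) = - 44 \left(\left(\left(4 + 3 - 9\right) + 13\right) + 25\right) = - 44 \left(\left(-2 + 13\right) + 25\right) = - 44 \left(11 + 25\right) = \left(-44\right) 36 = -1584$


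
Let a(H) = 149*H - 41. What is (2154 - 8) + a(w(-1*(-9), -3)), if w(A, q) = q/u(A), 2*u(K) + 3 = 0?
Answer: 2403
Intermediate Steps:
u(K) = -3/2 (u(K) = -3/2 + (½)*0 = -3/2 + 0 = -3/2)
w(A, q) = -2*q/3 (w(A, q) = q/(-3/2) = q*(-⅔) = -2*q/3)
a(H) = -41 + 149*H
(2154 - 8) + a(w(-1*(-9), -3)) = (2154 - 8) + (-41 + 149*(-⅔*(-3))) = 2146 + (-41 + 149*2) = 2146 + (-41 + 298) = 2146 + 257 = 2403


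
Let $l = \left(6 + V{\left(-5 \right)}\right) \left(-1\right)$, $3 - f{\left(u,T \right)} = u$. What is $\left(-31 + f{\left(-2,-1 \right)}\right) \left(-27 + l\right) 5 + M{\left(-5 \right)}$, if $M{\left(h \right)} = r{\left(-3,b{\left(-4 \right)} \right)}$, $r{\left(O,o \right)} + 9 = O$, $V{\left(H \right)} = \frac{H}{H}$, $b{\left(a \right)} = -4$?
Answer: $4408$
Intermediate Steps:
$V{\left(H \right)} = 1$
$f{\left(u,T \right)} = 3 - u$
$r{\left(O,o \right)} = -9 + O$
$M{\left(h \right)} = -12$ ($M{\left(h \right)} = -9 - 3 = -12$)
$l = -7$ ($l = \left(6 + 1\right) \left(-1\right) = 7 \left(-1\right) = -7$)
$\left(-31 + f{\left(-2,-1 \right)}\right) \left(-27 + l\right) 5 + M{\left(-5 \right)} = \left(-31 + \left(3 - -2\right)\right) \left(-27 - 7\right) 5 - 12 = \left(-31 + \left(3 + 2\right)\right) \left(-34\right) 5 - 12 = \left(-31 + 5\right) \left(-34\right) 5 - 12 = \left(-26\right) \left(-34\right) 5 - 12 = 884 \cdot 5 - 12 = 4420 - 12 = 4408$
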